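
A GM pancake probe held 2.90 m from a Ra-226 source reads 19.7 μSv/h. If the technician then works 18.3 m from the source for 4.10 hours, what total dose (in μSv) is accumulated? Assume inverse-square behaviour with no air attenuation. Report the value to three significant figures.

Intensity scales as (d₁/d₂)², so rate at 18.3 m:
19.7 × (2.90/18.3)² = 19.7 × 0.02511 = 0.4947 μSv/h.
Dose = rate × time = 0.4947 μSv/h × 4.100 h = 2.028 μSv.

2.03 μSv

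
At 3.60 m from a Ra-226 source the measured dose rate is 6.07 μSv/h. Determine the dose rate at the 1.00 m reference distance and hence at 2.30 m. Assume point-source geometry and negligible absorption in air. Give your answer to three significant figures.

Applying the 1/r² law,
At 1.00 m: (3.60/1.00)² = 12.96, so 6.07 × 12.96 = 78.67 μSv/h
At 2.30 m: 78.67 × (1.00/2.30)² = 78.67 × 0.1890 = 14.87 μSv/h.

78.7 μSv/h; 14.9 μSv/h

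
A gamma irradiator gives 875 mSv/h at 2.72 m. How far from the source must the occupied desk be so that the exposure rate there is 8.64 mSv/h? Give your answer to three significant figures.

Using I₁d₁² = I₂d₂², d₂ = d₁·√(I₁/I₂).
I₁/I₂ = 875/8.64 = 101.3, so d₂ = 2.72 × √101.3 = 27.38 m.

27.4 m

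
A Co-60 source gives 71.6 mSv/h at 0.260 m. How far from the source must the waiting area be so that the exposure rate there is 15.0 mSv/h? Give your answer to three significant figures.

0.568 m

Since intensity falls as 1/r², d₂ = d₁·√(I₁/I₂).
I₁/I₂ = 71.6/15.0 = 4.773, so d₂ = 0.260 × √4.773 = 0.5680 m.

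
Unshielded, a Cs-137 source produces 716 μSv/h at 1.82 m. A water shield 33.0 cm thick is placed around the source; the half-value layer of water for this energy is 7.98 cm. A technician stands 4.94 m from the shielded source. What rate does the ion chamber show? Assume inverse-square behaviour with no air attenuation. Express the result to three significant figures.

Distance alone: 716 × (1.82/4.94)² = 716 × 0.1357 = 97.16 μSv/h.
Shield: 33.0/7.98 = 4.135 half-value layers → attenuation 2^(−4.135) = 0.05692.
Combined: 97.16 × 0.05692 = 5.530 μSv/h.

5.53 μSv/h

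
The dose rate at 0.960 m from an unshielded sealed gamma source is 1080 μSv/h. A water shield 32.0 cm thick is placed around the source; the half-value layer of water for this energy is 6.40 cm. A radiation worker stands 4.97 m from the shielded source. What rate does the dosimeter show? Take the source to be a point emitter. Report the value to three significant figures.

Distance alone: 1080 × (0.960/4.97)² = 1080 × 0.03731 = 40.29 μSv/h.
Shield: 32.0/6.40 = 5.000 half-value layers → attenuation 2^(−5.000) = 0.03125.
Combined: 40.29 × 0.03125 = 1.259 μSv/h.

1.26 μSv/h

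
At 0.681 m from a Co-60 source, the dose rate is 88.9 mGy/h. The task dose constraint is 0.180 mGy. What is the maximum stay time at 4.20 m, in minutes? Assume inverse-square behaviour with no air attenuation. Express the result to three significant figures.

Applying the 1/r² law, rate at 4.20 m:
88.9 × (0.681/4.20)² = 88.9 × 0.02629 = 2.337 mGy/h.
Stay time = 0.180 mGy ÷ 2.337 mGy/h = 0.07702 h = 4.621 min.

4.62 min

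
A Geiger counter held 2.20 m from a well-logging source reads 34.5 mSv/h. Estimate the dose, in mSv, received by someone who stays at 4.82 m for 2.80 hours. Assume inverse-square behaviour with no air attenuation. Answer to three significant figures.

By the inverse-square law, rate at 4.82 m:
34.5 × (2.20/4.82)² = 34.5 × 0.2083 = 7.186 mSv/h.
Dose = rate × time = 7.186 mSv/h × 2.800 h = 20.12 mSv.

20.1 mSv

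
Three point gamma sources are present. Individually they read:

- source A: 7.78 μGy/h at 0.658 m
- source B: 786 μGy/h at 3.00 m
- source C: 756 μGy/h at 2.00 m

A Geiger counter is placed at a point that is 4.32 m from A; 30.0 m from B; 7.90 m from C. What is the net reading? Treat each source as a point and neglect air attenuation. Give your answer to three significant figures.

Each source contributes Iᵢ·(dᵢ/rᵢ)²; contributions add.
A: 7.78 × (0.658/4.32)² = 0.1805 μGy/h
B: 786 × (3.00/30.0)² = 7.860 μGy/h
C: 756 × (2.00/7.90)² = 48.45 μGy/h
Total = 0.1805 + 7.860 + 48.45 = 56.49 μGy/h.

56.5 μGy/h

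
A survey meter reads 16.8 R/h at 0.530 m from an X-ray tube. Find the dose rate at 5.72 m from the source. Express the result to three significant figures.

0.144 R/h

Intensity scales as (d₁/d₂)², so the rate at 5.72 m is
(0.530/5.72)² = 0.008585, so 16.8 × 0.008585 = 0.1442 R/h.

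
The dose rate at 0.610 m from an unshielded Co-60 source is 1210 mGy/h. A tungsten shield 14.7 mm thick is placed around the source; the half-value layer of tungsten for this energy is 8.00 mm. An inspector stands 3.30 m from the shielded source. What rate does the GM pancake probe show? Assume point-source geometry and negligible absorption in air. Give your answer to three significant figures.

11.6 mGy/h

Distance alone: (0.610/3.30)² = 0.03417, so 1210 × 0.03417 = 41.35 mGy/h.
Shield: 14.7/8.00 = 1.837 half-value layers → attenuation 2^(−1.837) = 0.2799.
Combined: 41.35 × 0.2799 = 11.57 mGy/h.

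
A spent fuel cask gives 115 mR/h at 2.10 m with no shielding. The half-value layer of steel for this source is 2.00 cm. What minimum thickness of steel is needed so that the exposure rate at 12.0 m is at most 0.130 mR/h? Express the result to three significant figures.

9.52 cm

At 12.0 m, distance alone gives (2.10/12.0)² = 0.03063, so 115 × 0.03063 = 3.522 mR/h.
Further attenuation needed: 3.522/0.130 = 27.09.
n = log₂(27.09) = 4.760 half-value layers.
Thickness = 4.760 × 2.00 cm = 9.520 cm.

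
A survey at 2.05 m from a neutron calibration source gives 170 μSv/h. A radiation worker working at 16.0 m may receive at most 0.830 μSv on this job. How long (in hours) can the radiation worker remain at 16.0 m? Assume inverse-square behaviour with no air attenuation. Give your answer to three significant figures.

0.297 h

Intensity scales as (d₁/d₂)², so rate at 16.0 m:
(2.05/16.0)² = 0.01642, so 170 × 0.01642 = 2.791 μSv/h.
Stay time = 0.830 μSv ÷ 2.791 μSv/h = 0.2974 h.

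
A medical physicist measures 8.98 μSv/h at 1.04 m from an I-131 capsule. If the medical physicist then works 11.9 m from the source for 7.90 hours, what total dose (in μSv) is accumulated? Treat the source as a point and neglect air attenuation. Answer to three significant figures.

Since intensity falls as 1/r², rate at 11.9 m:
8.98 × (1.04/11.9)² = 8.98 × 0.007638 = 0.06859 μSv/h.
Dose = rate × time = 0.06859 μSv/h × 7.900 h = 0.5419 μSv.

0.542 μSv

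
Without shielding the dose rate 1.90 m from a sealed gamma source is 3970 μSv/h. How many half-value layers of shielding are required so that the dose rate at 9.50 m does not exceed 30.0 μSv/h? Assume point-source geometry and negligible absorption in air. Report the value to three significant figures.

2.40 half-value layers

At 9.50 m, distance alone gives (1.90/9.50)² = 0.04000, so 3970 × 0.04000 = 158.8 μSv/h.
Further attenuation needed: 158.8/30.0 = 5.293.
n = log₂(5.293) = 2.404 half-value layers.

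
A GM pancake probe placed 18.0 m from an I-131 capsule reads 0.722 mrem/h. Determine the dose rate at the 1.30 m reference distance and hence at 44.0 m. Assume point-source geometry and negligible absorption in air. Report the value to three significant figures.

138 mrem/h; 0.121 mrem/h

Since intensity falls as 1/r²,
At 1.30 m: 0.722 × (18.0/1.30)² = 0.722 × 191.7 = 138.4 mrem/h
At 44.0 m: 138.4 × (1.30/44.0)² = 138.4 × 0.0008729 = 0.1208 mrem/h.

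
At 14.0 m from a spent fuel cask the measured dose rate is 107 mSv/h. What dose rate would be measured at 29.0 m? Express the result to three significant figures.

24.9 mSv/h

Since intensity falls as 1/r², scaling from 14.0 m to 29.0 m:
(14.0/29.0)² = 0.2331, so 107 × 0.2331 = 24.94 mSv/h.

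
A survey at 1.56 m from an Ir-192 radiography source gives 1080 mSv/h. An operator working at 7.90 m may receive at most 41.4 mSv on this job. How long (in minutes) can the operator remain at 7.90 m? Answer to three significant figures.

59.0 min

Using I₁d₁² = I₂d₂², rate at 7.90 m:
(1.56/7.90)² = 0.03899, so 1080 × 0.03899 = 42.11 mSv/h.
Stay time = 41.4 mSv ÷ 42.11 mSv/h = 0.9831 h = 58.99 min.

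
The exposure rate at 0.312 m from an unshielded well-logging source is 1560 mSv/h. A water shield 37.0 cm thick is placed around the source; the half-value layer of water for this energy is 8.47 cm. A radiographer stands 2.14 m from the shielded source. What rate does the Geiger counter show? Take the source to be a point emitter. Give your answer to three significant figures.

1.61 mSv/h

Distance alone: (0.312/2.14)² = 0.02126, so 1560 × 0.02126 = 33.17 mSv/h.
Shield: 37.0/8.47 = 4.368 half-value layers → attenuation 2^(−4.368) = 0.04843.
Combined: 33.17 × 0.04843 = 1.606 mSv/h.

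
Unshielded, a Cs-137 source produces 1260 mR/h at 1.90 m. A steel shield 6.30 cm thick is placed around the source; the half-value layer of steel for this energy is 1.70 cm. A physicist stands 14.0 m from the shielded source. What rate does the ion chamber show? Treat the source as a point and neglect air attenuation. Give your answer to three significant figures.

Distance alone: (1.90/14.0)² = 0.01842, so 1260 × 0.01842 = 23.21 mR/h.
Shield: 6.30/1.70 = 3.706 half-value layers → attenuation 2^(−3.706) = 0.07663.
Combined: 23.21 × 0.07663 = 1.779 mR/h.

1.78 mR/h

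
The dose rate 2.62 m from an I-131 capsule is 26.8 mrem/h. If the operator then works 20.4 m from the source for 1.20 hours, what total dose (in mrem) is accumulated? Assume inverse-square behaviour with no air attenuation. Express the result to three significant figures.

By the inverse-square law, rate at 20.4 m:
26.8 × (2.62/20.4)² = 26.8 × 0.01649 = 0.4419 mrem/h.
Dose = rate × time = 0.4419 mrem/h × 1.200 h = 0.5303 mrem.

0.530 mrem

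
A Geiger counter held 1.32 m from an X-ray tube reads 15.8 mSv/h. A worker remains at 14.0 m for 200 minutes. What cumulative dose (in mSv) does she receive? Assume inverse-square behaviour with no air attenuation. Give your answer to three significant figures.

By the inverse-square law, rate at 14.0 m:
15.8 × (1.32/14.0)² = 15.8 × 0.008890 = 0.1405 mSv/h.
Dose = rate × time = 0.1405 mSv/h × 3.333 h = 0.4683 mSv.

0.468 mSv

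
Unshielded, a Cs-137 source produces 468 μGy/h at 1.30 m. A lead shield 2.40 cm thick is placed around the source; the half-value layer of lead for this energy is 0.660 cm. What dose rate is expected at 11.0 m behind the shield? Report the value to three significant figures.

0.526 μGy/h

Distance alone: (1.30/11.0)² = 0.01397, so 468 × 0.01397 = 6.538 μGy/h.
Shield: 2.40/0.660 = 3.636 half-value layers → attenuation 2^(−3.636) = 0.08044.
Combined: 6.538 × 0.08044 = 0.5259 μGy/h.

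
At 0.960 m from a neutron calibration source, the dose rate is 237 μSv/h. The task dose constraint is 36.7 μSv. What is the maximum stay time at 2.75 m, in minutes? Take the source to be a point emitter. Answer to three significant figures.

76.2 min

Applying the 1/r² law, rate at 2.75 m:
(0.960/2.75)² = 0.1219, so 237 × 0.1219 = 28.89 μSv/h.
Stay time = 36.7 μSv ÷ 28.89 μSv/h = 1.270 h = 76.20 min.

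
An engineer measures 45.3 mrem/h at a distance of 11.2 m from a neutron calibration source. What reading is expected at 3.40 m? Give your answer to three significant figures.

492 mrem/h

By the inverse-square law, the rate at 3.40 m is
45.3 × (11.2/3.40)² = 45.3 × 10.85 = 491.5 mrem/h.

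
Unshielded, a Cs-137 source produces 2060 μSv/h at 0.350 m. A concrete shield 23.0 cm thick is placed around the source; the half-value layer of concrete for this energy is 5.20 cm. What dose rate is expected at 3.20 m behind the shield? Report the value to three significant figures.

1.15 μSv/h

Distance alone: (0.350/3.20)² = 0.01196, so 2060 × 0.01196 = 24.64 μSv/h.
Shield: 23.0/5.20 = 4.423 half-value layers → attenuation 2^(−4.423) = 0.04662.
Combined: 24.64 × 0.04662 = 1.149 μSv/h.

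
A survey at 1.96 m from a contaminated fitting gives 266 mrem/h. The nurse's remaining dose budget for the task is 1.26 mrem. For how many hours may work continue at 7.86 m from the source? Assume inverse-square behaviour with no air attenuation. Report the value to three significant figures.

0.0762 h

Using I₁d₁² = I₂d₂², rate at 7.86 m:
(1.96/7.86)² = 0.06218, so 266 × 0.06218 = 16.54 mrem/h.
Stay time = 1.26 mrem ÷ 16.54 mrem/h = 0.07618 h.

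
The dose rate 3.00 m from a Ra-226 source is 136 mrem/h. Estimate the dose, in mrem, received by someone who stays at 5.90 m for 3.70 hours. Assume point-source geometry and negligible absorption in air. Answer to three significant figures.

130 mrem

Since intensity falls as 1/r², rate at 5.90 m:
136 × (3.00/5.90)² = 136 × 0.2585 = 35.16 mrem/h.
Dose = rate × time = 35.16 mrem/h × 3.700 h = 130.1 mrem.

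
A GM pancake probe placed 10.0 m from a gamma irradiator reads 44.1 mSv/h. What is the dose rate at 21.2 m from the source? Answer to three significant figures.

Intensity scales as (d₁/d₂)², so scaling from 10.0 m to 21.2 m:
44.1 × (10.0/21.2)² = 44.1 × 0.2225 = 9.812 mSv/h.

9.81 mSv/h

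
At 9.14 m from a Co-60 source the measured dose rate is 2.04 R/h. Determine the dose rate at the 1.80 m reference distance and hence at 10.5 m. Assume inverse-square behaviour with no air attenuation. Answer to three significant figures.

52.6 R/h; 1.55 R/h

By the inverse-square law,
At 1.80 m: (9.14/1.80)² = 25.78, so 2.04 × 25.78 = 52.59 R/h
At 10.5 m: 52.59 × (1.80/10.5)² = 52.59 × 0.02939 = 1.546 R/h.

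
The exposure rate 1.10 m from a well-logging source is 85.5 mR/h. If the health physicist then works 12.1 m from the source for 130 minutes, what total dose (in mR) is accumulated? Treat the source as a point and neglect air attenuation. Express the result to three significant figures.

1.53 mR

Using I₁d₁² = I₂d₂², rate at 12.1 m:
85.5 × (1.10/12.1)² = 85.5 × 0.008264 = 0.7066 mR/h.
Dose = rate × time = 0.7066 mR/h × 2.167 h = 1.531 mR.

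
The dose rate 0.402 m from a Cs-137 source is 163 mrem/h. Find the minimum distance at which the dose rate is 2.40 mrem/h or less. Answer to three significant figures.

Since intensity falls as 1/r², d₂ = d₁·√(I₁/I₂).
I₁/I₂ = 163/2.40 = 67.92, so d₂ = 0.402 × √67.92 = 3.313 m.

3.31 m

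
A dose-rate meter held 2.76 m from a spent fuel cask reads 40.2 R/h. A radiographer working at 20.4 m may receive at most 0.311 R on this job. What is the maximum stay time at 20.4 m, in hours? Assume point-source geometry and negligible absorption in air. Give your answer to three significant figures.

0.423 h

Intensity scales as (d₁/d₂)², so rate at 20.4 m:
40.2 × (2.76/20.4)² = 40.2 × 0.01830 = 0.7357 R/h.
Stay time = 0.311 R ÷ 0.7357 R/h = 0.4227 h.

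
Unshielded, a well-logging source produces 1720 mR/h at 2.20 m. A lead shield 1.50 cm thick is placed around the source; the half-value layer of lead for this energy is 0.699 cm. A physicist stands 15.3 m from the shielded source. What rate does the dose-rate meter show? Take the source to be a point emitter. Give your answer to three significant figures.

Distance alone: (2.20/15.3)² = 0.02068, so 1720 × 0.02068 = 35.57 mR/h.
Shield: 1.50/0.699 = 2.146 half-value layers → attenuation 2^(−2.146) = 0.2259.
Combined: 35.57 × 0.2259 = 8.035 mR/h.

8.04 mR/h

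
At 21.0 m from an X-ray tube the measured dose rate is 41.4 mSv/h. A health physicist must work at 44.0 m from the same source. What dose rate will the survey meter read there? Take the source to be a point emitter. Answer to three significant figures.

9.43 mSv/h

By the inverse-square law, scaling from 21.0 m to 44.0 m:
41.4 × (21.0/44.0)² = 41.4 × 0.2278 = 9.431 mSv/h.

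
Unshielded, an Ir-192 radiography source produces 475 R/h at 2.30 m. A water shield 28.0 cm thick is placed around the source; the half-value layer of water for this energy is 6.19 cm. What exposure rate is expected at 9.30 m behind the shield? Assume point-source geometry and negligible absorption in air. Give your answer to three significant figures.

Distance alone: (2.30/9.30)² = 0.06116, so 475 × 0.06116 = 29.05 R/h.
Shield: 28.0/6.19 = 4.523 half-value layers → attenuation 2^(−4.523) = 0.04350.
Combined: 29.05 × 0.04350 = 1.264 R/h.

1.26 R/h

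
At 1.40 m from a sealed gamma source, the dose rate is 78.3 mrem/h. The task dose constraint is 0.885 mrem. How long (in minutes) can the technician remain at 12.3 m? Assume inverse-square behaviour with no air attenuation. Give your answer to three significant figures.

52.3 min

Using I₁d₁² = I₂d₂², rate at 12.3 m:
78.3 × (1.40/12.3)² = 78.3 × 0.01296 = 1.015 mrem/h.
Stay time = 0.885 mrem ÷ 1.015 mrem/h = 0.8719 h = 52.31 min.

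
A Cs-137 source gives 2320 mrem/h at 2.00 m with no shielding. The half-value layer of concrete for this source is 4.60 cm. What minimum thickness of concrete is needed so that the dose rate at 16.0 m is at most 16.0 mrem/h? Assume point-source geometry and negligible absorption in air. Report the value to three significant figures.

At 16.0 m, distance alone gives 2320 × (2.00/16.0)² = 2320 × 0.01562 = 36.24 mrem/h.
Further attenuation needed: 36.24/16.0 = 2.265.
n = log₂(2.265) = 1.180 half-value layers.
Thickness = 1.180 × 4.60 cm = 5.428 cm.

5.43 cm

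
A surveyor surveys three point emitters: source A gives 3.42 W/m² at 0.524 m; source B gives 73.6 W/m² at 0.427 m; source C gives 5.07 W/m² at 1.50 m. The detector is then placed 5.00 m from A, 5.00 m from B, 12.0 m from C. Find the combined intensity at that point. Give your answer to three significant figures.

0.654 W/m²

By superposition, sum each source's inverse-square contribution:
A: 3.42 × (0.524/5.00)² = 0.03756 W/m²
B: 73.6 × (0.427/5.00)² = 0.5368 W/m²
C: 5.07 × (1.50/12.0)² = 0.07922 W/m²
Total = 0.03756 + 0.5368 + 0.07922 = 0.6536 W/m².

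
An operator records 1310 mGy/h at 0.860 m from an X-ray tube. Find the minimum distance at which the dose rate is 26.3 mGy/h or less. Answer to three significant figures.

By the inverse-square law, d₂ = d₁·√(I₁/I₂).
I₁/I₂ = 1310/26.3 = 49.81, so d₂ = 0.860 × √49.81 = 6.070 m.

6.07 m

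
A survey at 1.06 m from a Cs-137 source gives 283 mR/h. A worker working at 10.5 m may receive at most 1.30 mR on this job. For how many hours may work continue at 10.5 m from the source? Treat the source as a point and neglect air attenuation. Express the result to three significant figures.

Since intensity falls as 1/r², rate at 10.5 m:
283 × (1.06/10.5)² = 283 × 0.01019 = 2.884 mR/h.
Stay time = 1.30 mR ÷ 2.884 mR/h = 0.4508 h.

0.451 h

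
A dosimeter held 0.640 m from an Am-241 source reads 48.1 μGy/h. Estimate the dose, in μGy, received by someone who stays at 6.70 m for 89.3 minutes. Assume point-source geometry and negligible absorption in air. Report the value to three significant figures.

0.653 μGy

Using I₁d₁² = I₂d₂², rate at 6.70 m:
48.1 × (0.640/6.70)² = 48.1 × 0.009125 = 0.4389 μGy/h.
Dose = rate × time = 0.4389 μGy/h × 1.488 h = 0.6531 μGy.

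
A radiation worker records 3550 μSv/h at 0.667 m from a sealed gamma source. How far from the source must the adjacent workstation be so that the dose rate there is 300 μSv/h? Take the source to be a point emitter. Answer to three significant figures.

Intensity scales as (d₁/d₂)², so d₂ = d₁·√(I₁/I₂).
I₁/I₂ = 3550/300 = 11.83, so d₂ = 0.667 × √11.83 = 2.294 m.

2.29 m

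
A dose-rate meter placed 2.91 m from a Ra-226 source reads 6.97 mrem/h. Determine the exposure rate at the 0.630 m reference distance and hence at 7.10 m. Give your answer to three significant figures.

149 mrem/h; 1.17 mrem/h

By the inverse-square law,
At 0.630 m: 6.97 × (2.91/0.630)² = 6.97 × 21.34 = 148.7 mrem/h
At 7.10 m: 148.7 × (0.630/7.10)² = 148.7 × 0.007873 = 1.171 mrem/h.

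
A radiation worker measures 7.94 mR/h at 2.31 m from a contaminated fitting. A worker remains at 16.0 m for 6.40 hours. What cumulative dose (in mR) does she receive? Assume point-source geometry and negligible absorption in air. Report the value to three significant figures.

1.06 mR

Intensity scales as (d₁/d₂)², so rate at 16.0 m:
(2.31/16.0)² = 0.02084, so 7.94 × 0.02084 = 0.1655 mR/h.
Dose = rate × time = 0.1655 mR/h × 6.400 h = 1.059 mR.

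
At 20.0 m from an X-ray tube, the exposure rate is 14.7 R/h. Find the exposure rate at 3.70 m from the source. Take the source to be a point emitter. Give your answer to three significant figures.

By the inverse-square law, the rate at 3.70 m is
(20.0/3.70)² = 29.22, so 14.7 × 29.22 = 429.5 R/h.

430 R/h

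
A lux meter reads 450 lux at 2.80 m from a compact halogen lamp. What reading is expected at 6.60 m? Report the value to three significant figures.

By the inverse-square law, the rate at 6.60 m is
450 × (2.80/6.60)² = 450 × 0.1800 = 81.00 lux.

81.0 lux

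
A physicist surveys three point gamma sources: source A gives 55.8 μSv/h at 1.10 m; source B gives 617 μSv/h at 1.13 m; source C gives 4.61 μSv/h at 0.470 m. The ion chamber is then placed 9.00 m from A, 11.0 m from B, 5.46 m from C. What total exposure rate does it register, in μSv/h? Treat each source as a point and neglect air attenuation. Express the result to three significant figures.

Each source contributes Iᵢ·(dᵢ/rᵢ)²; contributions add.
A: 55.8 × (1.10/9.00)² = 0.8336 μSv/h
B: 617 × (1.13/11.0)² = 6.511 μSv/h
C: 4.61 × (0.470/5.46)² = 0.03416 μSv/h
Total = 0.8336 + 6.511 + 0.03416 = 7.379 μSv/h.

7.38 μSv/h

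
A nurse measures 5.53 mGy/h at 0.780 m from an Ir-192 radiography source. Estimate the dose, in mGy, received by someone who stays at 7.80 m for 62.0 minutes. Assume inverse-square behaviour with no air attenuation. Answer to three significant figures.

By the inverse-square law, rate at 7.80 m:
5.53 × (0.780/7.80)² = 5.53 × 0.01000 = 0.05530 mGy/h.
Dose = rate × time = 0.05530 mGy/h × 1.033 h = 0.05712 mGy.

0.0571 mGy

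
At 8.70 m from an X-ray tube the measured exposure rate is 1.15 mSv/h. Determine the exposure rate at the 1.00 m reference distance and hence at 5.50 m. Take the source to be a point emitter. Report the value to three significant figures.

87.0 mSv/h; 2.88 mSv/h

Using I₁d₁² = I₂d₂²,
At 1.00 m: 1.15 × (8.70/1.00)² = 1.15 × 75.69 = 87.04 mSv/h
At 5.50 m: 87.04 × (1.00/5.50)² = 87.04 × 0.03306 = 2.878 mSv/h.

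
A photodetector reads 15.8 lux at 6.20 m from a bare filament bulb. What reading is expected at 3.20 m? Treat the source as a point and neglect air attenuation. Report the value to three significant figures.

Using I₁d₁² = I₂d₂², the rate at 3.20 m is
(6.20/3.20)² = 3.754, so 15.8 × 3.754 = 59.31 lux.

59.3 lux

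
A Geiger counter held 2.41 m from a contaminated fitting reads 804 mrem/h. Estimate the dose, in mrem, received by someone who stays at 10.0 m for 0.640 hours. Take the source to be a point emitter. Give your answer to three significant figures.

29.9 mrem

By the inverse-square law, rate at 10.0 m:
804 × (2.41/10.0)² = 804 × 0.05808 = 46.70 mrem/h.
Dose = rate × time = 46.70 mrem/h × 0.6400 h = 29.89 mrem.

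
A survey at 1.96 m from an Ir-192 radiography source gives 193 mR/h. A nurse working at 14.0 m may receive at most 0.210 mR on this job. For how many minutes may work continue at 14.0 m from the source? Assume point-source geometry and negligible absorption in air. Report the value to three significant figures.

Intensity scales as (d₁/d₂)², so rate at 14.0 m:
(1.96/14.0)² = 0.01960, so 193 × 0.01960 = 3.783 mR/h.
Stay time = 0.210 mR ÷ 3.783 mR/h = 0.05551 h = 3.331 min.

3.33 min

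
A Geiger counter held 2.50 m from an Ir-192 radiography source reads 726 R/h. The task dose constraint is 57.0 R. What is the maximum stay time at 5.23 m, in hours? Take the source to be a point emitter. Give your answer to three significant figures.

By the inverse-square law, rate at 5.23 m:
726 × (2.50/5.23)² = 726 × 0.2285 = 165.9 R/h.
Stay time = 57.0 R ÷ 165.9 R/h = 0.3436 h.

0.344 h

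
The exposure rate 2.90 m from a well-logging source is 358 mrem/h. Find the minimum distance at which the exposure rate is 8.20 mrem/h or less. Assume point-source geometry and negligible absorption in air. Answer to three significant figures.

Using I₁d₁² = I₂d₂², d₂ = d₁·√(I₁/I₂).
I₁/I₂ = 358/8.20 = 43.66, so d₂ = 2.90 × √43.66 = 19.16 m.

19.2 m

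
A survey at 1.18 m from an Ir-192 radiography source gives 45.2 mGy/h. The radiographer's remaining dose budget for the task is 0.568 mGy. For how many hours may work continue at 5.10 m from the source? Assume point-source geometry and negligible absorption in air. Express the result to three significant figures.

Intensity scales as (d₁/d₂)², so rate at 5.10 m:
(1.18/5.10)² = 0.05353, so 45.2 × 0.05353 = 2.420 mGy/h.
Stay time = 0.568 mGy ÷ 2.420 mGy/h = 0.2347 h.

0.235 h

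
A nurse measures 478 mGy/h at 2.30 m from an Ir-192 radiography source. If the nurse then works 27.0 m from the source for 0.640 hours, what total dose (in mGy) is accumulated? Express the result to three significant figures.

2.22 mGy

Intensity scales as (d₁/d₂)², so rate at 27.0 m:
478 × (2.30/27.0)² = 478 × 0.007257 = 3.469 mGy/h.
Dose = rate × time = 3.469 mGy/h × 0.6400 h = 2.220 mGy.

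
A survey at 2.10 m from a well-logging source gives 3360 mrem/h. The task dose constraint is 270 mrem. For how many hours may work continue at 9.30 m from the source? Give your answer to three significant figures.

1.58 h

Using I₁d₁² = I₂d₂², rate at 9.30 m:
3360 × (2.10/9.30)² = 3360 × 0.05099 = 171.3 mrem/h.
Stay time = 270 mrem ÷ 171.3 mrem/h = 1.576 h.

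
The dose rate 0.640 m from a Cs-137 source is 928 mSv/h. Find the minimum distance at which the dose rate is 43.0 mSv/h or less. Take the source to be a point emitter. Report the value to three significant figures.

2.97 m

By the inverse-square law, d₂ = d₁·√(I₁/I₂).
I₁/I₂ = 928/43.0 = 21.58, so d₂ = 0.640 × √21.58 = 2.973 m.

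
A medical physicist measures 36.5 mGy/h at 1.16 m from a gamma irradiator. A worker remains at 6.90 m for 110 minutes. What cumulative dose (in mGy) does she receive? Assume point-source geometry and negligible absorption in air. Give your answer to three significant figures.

By the inverse-square law, rate at 6.90 m:
36.5 × (1.16/6.90)² = 36.5 × 0.02826 = 1.031 mGy/h.
Dose = rate × time = 1.031 mGy/h × 1.833 h = 1.890 mGy.

1.89 mGy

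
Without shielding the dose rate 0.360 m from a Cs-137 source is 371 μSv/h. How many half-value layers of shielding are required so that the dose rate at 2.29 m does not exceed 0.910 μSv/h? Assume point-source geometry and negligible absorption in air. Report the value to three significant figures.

At 2.29 m, distance alone gives 371 × (0.360/2.29)² = 371 × 0.02471 = 9.167 μSv/h.
Further attenuation needed: 9.167/0.910 = 10.07.
n = log₂(10.07) = 3.332 half-value layers.

3.33 half-value layers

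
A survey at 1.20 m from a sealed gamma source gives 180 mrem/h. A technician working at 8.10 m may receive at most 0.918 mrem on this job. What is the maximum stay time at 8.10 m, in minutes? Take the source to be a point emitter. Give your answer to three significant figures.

13.9 min

Using I₁d₁² = I₂d₂², rate at 8.10 m:
(1.20/8.10)² = 0.02195, so 180 × 0.02195 = 3.951 mrem/h.
Stay time = 0.918 mrem ÷ 3.951 mrem/h = 0.2323 h = 13.94 min.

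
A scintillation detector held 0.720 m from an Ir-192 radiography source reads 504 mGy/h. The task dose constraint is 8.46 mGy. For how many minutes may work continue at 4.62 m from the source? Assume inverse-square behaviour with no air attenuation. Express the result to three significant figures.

41.5 min

By the inverse-square law, rate at 4.62 m:
(0.720/4.62)² = 0.02429, so 504 × 0.02429 = 12.24 mGy/h.
Stay time = 8.46 mGy ÷ 12.24 mGy/h = 0.6912 h = 41.47 min.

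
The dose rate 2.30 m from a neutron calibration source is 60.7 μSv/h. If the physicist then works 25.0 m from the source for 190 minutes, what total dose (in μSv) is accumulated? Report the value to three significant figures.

Since intensity falls as 1/r², rate at 25.0 m:
60.7 × (2.30/25.0)² = 60.7 × 0.008464 = 0.5138 μSv/h.
Dose = rate × time = 0.5138 μSv/h × 3.167 h = 1.627 μSv.

1.63 μSv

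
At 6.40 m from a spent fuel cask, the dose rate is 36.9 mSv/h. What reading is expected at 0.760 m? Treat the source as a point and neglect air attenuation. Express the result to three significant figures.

2620 mSv/h

Applying the 1/r² law, the rate at 0.760 m is
36.9 × (6.40/0.760)² = 36.9 × 70.91 = 2617 mSv/h.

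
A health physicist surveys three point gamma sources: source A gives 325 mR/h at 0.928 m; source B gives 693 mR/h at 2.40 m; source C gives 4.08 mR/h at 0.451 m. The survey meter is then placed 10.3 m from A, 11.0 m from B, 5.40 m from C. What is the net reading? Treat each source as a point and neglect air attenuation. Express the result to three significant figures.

35.7 mR/h

By superposition, sum each source's inverse-square contribution:
A: 325 × (0.928/10.3)² = 2.638 mR/h
B: 693 × (2.40/11.0)² = 32.99 mR/h
C: 4.08 × (0.451/5.40)² = 0.02846 mR/h
Total = 2.638 + 32.99 + 0.02846 = 35.66 mR/h.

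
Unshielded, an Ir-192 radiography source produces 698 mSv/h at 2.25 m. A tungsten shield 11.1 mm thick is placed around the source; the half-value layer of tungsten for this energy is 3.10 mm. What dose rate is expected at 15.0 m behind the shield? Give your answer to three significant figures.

Distance alone: 698 × (2.25/15.0)² = 698 × 0.02250 = 15.71 mSv/h.
Shield: 11.1/3.10 = 3.581 half-value layers → attenuation 2^(−3.581) = 0.08356.
Combined: 15.71 × 0.08356 = 1.313 mSv/h.

1.31 mSv/h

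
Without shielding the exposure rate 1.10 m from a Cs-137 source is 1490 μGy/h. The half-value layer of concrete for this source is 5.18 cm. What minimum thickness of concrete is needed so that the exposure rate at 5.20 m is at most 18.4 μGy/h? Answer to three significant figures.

9.62 cm

At 5.20 m, distance alone gives (1.10/5.20)² = 0.04475, so 1490 × 0.04475 = 66.68 μGy/h.
Further attenuation needed: 66.68/18.4 = 3.624.
n = log₂(3.624) = 1.858 half-value layers.
Thickness = 1.858 × 5.18 cm = 9.624 cm.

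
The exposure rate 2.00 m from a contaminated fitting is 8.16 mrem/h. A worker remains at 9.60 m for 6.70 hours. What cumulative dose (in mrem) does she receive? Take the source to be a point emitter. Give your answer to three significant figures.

2.37 mrem

By the inverse-square law, rate at 9.60 m:
(2.00/9.60)² = 0.04340, so 8.16 × 0.04340 = 0.3541 mrem/h.
Dose = rate × time = 0.3541 mrem/h × 6.700 h = 2.372 mrem.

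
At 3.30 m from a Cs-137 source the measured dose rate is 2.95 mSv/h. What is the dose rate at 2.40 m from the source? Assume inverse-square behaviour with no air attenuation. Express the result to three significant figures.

Since intensity falls as 1/r², scaling from 3.30 m to 2.40 m:
2.95 × (3.30/2.40)² = 2.95 × 1.891 = 5.578 mSv/h.

5.58 mSv/h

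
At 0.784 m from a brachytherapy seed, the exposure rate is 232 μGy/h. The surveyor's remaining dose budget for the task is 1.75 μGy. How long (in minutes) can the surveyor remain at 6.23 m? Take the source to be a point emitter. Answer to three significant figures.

Since intensity falls as 1/r², rate at 6.23 m:
(0.784/6.23)² = 0.01584, so 232 × 0.01584 = 3.675 μGy/h.
Stay time = 1.75 μGy ÷ 3.675 μGy/h = 0.4762 h = 28.57 min.

28.6 min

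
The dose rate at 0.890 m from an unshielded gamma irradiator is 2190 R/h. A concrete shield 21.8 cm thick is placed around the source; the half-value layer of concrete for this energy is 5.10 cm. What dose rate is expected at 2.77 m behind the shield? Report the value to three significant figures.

Distance alone: (0.890/2.77)² = 0.1032, so 2190 × 0.1032 = 226.0 R/h.
Shield: 21.8/5.10 = 4.275 half-value layers → attenuation 2^(−4.275) = 0.05165.
Combined: 226.0 × 0.05165 = 11.67 R/h.

11.7 R/h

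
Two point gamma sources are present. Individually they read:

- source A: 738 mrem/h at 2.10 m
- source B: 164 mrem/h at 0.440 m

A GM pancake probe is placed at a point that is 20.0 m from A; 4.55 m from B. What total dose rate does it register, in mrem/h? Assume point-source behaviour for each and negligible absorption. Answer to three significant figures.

9.67 mrem/h

Each source contributes Iᵢ·(dᵢ/rᵢ)²; contributions add.
A: 738 × (2.10/20.0)² = 8.136 mrem/h
B: 164 × (0.440/4.55)² = 1.534 mrem/h
Total = 8.136 + 1.534 = 9.670 mrem/h.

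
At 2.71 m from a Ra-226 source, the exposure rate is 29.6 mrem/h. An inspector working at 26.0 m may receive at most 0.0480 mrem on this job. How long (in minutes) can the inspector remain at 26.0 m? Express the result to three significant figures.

Using I₁d₁² = I₂d₂², rate at 26.0 m:
29.6 × (2.71/26.0)² = 29.6 × 0.01086 = 0.3215 mrem/h.
Stay time = 0.0480 mrem ÷ 0.3215 mrem/h = 0.1493 h = 8.958 min.

8.96 min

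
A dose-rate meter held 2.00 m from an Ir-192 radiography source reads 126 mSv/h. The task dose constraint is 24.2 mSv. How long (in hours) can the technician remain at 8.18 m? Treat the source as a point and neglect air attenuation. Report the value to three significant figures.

Intensity scales as (d₁/d₂)², so rate at 8.18 m:
(2.00/8.18)² = 0.05978, so 126 × 0.05978 = 7.532 mSv/h.
Stay time = 24.2 mSv ÷ 7.532 mSv/h = 3.213 h.

3.21 h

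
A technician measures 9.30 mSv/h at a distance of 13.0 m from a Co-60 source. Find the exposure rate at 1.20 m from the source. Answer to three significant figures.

Intensity scales as (d₁/d₂)², so the rate at 1.20 m is
(13.0/1.20)² = 117.4, so 9.30 × 117.4 = 1092 mSv/h.

1090 mSv/h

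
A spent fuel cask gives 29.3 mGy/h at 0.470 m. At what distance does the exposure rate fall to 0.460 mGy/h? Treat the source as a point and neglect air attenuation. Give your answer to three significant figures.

Using I₁d₁² = I₂d₂², d₂ = d₁·√(I₁/I₂).
I₁/I₂ = 29.3/0.460 = 63.70, so d₂ = 0.470 × √63.70 = 3.751 m.

3.75 m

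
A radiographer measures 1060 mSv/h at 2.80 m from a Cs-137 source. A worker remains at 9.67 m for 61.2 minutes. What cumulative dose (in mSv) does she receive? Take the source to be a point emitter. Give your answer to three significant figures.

By the inverse-square law, rate at 9.67 m:
(2.80/9.67)² = 0.08384, so 1060 × 0.08384 = 88.87 mSv/h.
Dose = rate × time = 88.87 mSv/h × 1.020 h = 90.65 mSv.

90.7 mSv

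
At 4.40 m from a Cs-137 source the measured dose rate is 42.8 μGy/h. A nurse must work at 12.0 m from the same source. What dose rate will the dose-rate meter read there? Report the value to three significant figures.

Since intensity falls as 1/r², scaling from 4.40 m to 12.0 m:
(4.40/12.0)² = 0.1344, so 42.8 × 0.1344 = 5.752 μGy/h.

5.75 μGy/h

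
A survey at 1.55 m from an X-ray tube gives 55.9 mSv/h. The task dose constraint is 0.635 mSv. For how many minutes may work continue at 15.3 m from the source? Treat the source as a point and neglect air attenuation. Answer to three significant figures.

Applying the 1/r² law, rate at 15.3 m:
55.9 × (1.55/15.3)² = 55.9 × 0.01026 = 0.5735 mSv/h.
Stay time = 0.635 mSv ÷ 0.5735 mSv/h = 1.107 h = 66.42 min.

66.4 min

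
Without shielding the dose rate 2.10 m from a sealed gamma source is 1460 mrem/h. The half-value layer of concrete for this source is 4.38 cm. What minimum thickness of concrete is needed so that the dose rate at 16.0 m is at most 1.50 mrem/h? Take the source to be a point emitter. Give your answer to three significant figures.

At 16.0 m, distance alone gives 1460 × (2.10/16.0)² = 1460 × 0.01723 = 25.16 mrem/h.
Further attenuation needed: 25.16/1.50 = 16.77.
n = log₂(16.77) = 4.068 half-value layers.
Thickness = 4.068 × 4.38 cm = 17.82 cm.

17.8 cm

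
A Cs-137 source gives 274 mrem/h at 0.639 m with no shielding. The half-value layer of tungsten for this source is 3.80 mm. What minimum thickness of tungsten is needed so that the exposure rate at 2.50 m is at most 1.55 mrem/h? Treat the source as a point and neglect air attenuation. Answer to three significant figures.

At 2.50 m, distance alone gives (0.639/2.50)² = 0.06533, so 274 × 0.06533 = 17.90 mrem/h.
Further attenuation needed: 17.90/1.55 = 11.55.
n = log₂(11.55) = 3.530 half-value layers.
Thickness = 3.530 × 3.80 mm = 13.41 mm.

13.4 mm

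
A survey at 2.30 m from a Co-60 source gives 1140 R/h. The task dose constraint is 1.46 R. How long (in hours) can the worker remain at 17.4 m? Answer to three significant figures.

Intensity scales as (d₁/d₂)², so rate at 17.4 m:
1140 × (2.30/17.4)² = 1140 × 0.01747 = 19.92 R/h.
Stay time = 1.46 R ÷ 19.92 R/h = 0.07329 h.

0.0733 h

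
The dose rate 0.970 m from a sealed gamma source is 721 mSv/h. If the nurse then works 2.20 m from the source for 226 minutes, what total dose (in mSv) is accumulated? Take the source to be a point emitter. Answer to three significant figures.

Using I₁d₁² = I₂d₂², rate at 2.20 m:
(0.970/2.20)² = 0.1944, so 721 × 0.1944 = 140.2 mSv/h.
Dose = rate × time = 140.2 mSv/h × 3.767 h = 528.1 mSv.

528 mSv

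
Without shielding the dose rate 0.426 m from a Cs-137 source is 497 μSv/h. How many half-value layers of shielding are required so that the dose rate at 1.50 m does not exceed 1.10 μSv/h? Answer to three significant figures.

5.19 half-value layers

At 1.50 m, distance alone gives (0.426/1.50)² = 0.08066, so 497 × 0.08066 = 40.09 μSv/h.
Further attenuation needed: 40.09/1.10 = 36.45.
n = log₂(36.45) = 5.188 half-value layers.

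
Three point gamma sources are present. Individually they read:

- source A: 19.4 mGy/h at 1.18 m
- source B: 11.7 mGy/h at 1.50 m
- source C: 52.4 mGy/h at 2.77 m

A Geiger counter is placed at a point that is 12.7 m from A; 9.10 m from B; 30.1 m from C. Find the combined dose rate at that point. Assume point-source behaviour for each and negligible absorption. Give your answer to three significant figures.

0.929 mGy/h

By superposition, sum each source's inverse-square contribution:
A: 19.4 × (1.18/12.7)² = 0.1675 mGy/h
B: 11.7 × (1.50/9.10)² = 0.3179 mGy/h
C: 52.4 × (2.77/30.1)² = 0.4438 mGy/h
Total = 0.1675 + 0.3179 + 0.4438 = 0.9292 mGy/h.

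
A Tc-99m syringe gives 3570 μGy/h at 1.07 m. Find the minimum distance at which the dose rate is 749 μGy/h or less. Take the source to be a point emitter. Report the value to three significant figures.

By the inverse-square law, d₂ = d₁·√(I₁/I₂).
I₁/I₂ = 3570/749 = 4.766, so d₂ = 1.07 × √4.766 = 2.336 m.

2.34 m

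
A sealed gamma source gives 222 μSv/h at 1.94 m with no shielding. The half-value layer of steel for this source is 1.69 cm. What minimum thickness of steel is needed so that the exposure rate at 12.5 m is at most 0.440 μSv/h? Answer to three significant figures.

At 12.5 m, distance alone gives 222 × (1.94/12.5)² = 222 × 0.02409 = 5.348 μSv/h.
Further attenuation needed: 5.348/0.440 = 12.15.
n = log₂(12.15) = 3.603 half-value layers.
Thickness = 3.603 × 1.69 cm = 6.089 cm.

6.09 cm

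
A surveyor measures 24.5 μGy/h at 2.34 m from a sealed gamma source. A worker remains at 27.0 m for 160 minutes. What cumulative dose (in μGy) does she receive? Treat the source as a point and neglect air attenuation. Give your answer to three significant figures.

Intensity scales as (d₁/d₂)², so rate at 27.0 m:
24.5 × (2.34/27.0)² = 24.5 × 0.007511 = 0.1840 μGy/h.
Dose = rate × time = 0.1840 μGy/h × 2.667 h = 0.4907 μGy.

0.491 μGy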